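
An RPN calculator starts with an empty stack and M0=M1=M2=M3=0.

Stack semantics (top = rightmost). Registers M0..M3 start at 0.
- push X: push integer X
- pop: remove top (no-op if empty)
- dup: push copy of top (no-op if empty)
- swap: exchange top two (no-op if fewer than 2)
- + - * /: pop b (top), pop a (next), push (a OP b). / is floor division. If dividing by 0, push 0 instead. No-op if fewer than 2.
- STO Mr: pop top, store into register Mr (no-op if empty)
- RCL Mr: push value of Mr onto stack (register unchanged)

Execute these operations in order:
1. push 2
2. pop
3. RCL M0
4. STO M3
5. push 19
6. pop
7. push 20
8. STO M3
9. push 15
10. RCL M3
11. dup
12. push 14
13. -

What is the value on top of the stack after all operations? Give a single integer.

After op 1 (push 2): stack=[2] mem=[0,0,0,0]
After op 2 (pop): stack=[empty] mem=[0,0,0,0]
After op 3 (RCL M0): stack=[0] mem=[0,0,0,0]
After op 4 (STO M3): stack=[empty] mem=[0,0,0,0]
After op 5 (push 19): stack=[19] mem=[0,0,0,0]
After op 6 (pop): stack=[empty] mem=[0,0,0,0]
After op 7 (push 20): stack=[20] mem=[0,0,0,0]
After op 8 (STO M3): stack=[empty] mem=[0,0,0,20]
After op 9 (push 15): stack=[15] mem=[0,0,0,20]
After op 10 (RCL M3): stack=[15,20] mem=[0,0,0,20]
After op 11 (dup): stack=[15,20,20] mem=[0,0,0,20]
After op 12 (push 14): stack=[15,20,20,14] mem=[0,0,0,20]
After op 13 (-): stack=[15,20,6] mem=[0,0,0,20]

Answer: 6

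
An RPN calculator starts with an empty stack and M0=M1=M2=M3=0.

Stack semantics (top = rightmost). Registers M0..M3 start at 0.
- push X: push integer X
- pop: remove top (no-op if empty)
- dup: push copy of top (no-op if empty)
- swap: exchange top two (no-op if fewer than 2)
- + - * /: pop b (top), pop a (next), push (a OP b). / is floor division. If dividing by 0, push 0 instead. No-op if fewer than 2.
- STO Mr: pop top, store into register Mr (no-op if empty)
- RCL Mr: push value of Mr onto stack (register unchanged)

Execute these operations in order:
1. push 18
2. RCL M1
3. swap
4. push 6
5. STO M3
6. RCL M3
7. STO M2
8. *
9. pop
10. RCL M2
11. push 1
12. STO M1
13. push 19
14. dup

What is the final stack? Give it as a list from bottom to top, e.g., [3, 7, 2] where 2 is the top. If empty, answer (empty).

After op 1 (push 18): stack=[18] mem=[0,0,0,0]
After op 2 (RCL M1): stack=[18,0] mem=[0,0,0,0]
After op 3 (swap): stack=[0,18] mem=[0,0,0,0]
After op 4 (push 6): stack=[0,18,6] mem=[0,0,0,0]
After op 5 (STO M3): stack=[0,18] mem=[0,0,0,6]
After op 6 (RCL M3): stack=[0,18,6] mem=[0,0,0,6]
After op 7 (STO M2): stack=[0,18] mem=[0,0,6,6]
After op 8 (*): stack=[0] mem=[0,0,6,6]
After op 9 (pop): stack=[empty] mem=[0,0,6,6]
After op 10 (RCL M2): stack=[6] mem=[0,0,6,6]
After op 11 (push 1): stack=[6,1] mem=[0,0,6,6]
After op 12 (STO M1): stack=[6] mem=[0,1,6,6]
After op 13 (push 19): stack=[6,19] mem=[0,1,6,6]
After op 14 (dup): stack=[6,19,19] mem=[0,1,6,6]

Answer: [6, 19, 19]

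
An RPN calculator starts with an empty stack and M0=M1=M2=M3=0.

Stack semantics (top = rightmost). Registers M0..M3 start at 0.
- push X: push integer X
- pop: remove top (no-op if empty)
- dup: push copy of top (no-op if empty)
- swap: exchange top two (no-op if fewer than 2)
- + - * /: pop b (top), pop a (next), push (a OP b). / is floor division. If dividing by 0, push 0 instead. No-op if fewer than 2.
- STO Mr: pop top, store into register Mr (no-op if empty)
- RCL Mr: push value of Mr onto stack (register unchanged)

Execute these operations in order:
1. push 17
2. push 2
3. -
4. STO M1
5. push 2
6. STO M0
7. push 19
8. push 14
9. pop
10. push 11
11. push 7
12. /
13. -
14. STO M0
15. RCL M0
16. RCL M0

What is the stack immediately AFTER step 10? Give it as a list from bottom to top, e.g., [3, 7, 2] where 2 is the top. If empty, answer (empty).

After op 1 (push 17): stack=[17] mem=[0,0,0,0]
After op 2 (push 2): stack=[17,2] mem=[0,0,0,0]
After op 3 (-): stack=[15] mem=[0,0,0,0]
After op 4 (STO M1): stack=[empty] mem=[0,15,0,0]
After op 5 (push 2): stack=[2] mem=[0,15,0,0]
After op 6 (STO M0): stack=[empty] mem=[2,15,0,0]
After op 7 (push 19): stack=[19] mem=[2,15,0,0]
After op 8 (push 14): stack=[19,14] mem=[2,15,0,0]
After op 9 (pop): stack=[19] mem=[2,15,0,0]
After op 10 (push 11): stack=[19,11] mem=[2,15,0,0]

[19, 11]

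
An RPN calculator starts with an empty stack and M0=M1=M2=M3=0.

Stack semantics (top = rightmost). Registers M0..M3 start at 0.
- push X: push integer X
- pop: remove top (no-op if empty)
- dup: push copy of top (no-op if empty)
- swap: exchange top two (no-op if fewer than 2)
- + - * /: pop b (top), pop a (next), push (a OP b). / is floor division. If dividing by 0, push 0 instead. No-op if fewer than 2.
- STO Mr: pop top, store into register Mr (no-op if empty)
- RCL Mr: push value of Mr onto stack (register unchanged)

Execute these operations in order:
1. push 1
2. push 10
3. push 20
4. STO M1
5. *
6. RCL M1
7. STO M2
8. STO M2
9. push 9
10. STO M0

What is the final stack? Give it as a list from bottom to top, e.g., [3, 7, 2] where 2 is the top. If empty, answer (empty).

Answer: (empty)

Derivation:
After op 1 (push 1): stack=[1] mem=[0,0,0,0]
After op 2 (push 10): stack=[1,10] mem=[0,0,0,0]
After op 3 (push 20): stack=[1,10,20] mem=[0,0,0,0]
After op 4 (STO M1): stack=[1,10] mem=[0,20,0,0]
After op 5 (*): stack=[10] mem=[0,20,0,0]
After op 6 (RCL M1): stack=[10,20] mem=[0,20,0,0]
After op 7 (STO M2): stack=[10] mem=[0,20,20,0]
After op 8 (STO M2): stack=[empty] mem=[0,20,10,0]
After op 9 (push 9): stack=[9] mem=[0,20,10,0]
After op 10 (STO M0): stack=[empty] mem=[9,20,10,0]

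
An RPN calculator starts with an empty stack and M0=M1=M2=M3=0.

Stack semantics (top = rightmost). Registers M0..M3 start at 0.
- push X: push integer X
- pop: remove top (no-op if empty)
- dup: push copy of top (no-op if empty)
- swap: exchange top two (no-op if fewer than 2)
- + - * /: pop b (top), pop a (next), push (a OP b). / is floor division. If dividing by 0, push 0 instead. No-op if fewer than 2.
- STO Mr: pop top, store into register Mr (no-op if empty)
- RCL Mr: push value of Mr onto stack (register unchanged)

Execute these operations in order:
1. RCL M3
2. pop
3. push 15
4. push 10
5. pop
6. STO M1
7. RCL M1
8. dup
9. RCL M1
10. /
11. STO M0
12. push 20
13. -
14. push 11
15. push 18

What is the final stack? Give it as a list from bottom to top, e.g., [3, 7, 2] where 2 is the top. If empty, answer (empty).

After op 1 (RCL M3): stack=[0] mem=[0,0,0,0]
After op 2 (pop): stack=[empty] mem=[0,0,0,0]
After op 3 (push 15): stack=[15] mem=[0,0,0,0]
After op 4 (push 10): stack=[15,10] mem=[0,0,0,0]
After op 5 (pop): stack=[15] mem=[0,0,0,0]
After op 6 (STO M1): stack=[empty] mem=[0,15,0,0]
After op 7 (RCL M1): stack=[15] mem=[0,15,0,0]
After op 8 (dup): stack=[15,15] mem=[0,15,0,0]
After op 9 (RCL M1): stack=[15,15,15] mem=[0,15,0,0]
After op 10 (/): stack=[15,1] mem=[0,15,0,0]
After op 11 (STO M0): stack=[15] mem=[1,15,0,0]
After op 12 (push 20): stack=[15,20] mem=[1,15,0,0]
After op 13 (-): stack=[-5] mem=[1,15,0,0]
After op 14 (push 11): stack=[-5,11] mem=[1,15,0,0]
After op 15 (push 18): stack=[-5,11,18] mem=[1,15,0,0]

Answer: [-5, 11, 18]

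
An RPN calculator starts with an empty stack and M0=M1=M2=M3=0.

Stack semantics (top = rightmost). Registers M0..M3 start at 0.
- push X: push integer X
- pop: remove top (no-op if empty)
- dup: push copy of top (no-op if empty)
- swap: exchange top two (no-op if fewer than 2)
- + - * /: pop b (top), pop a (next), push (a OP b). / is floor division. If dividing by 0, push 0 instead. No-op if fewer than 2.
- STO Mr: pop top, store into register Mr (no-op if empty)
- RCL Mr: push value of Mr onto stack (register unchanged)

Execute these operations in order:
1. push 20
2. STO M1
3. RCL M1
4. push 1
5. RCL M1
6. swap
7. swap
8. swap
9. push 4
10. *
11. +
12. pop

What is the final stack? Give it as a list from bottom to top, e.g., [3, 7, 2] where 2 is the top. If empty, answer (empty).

Answer: [20]

Derivation:
After op 1 (push 20): stack=[20] mem=[0,0,0,0]
After op 2 (STO M1): stack=[empty] mem=[0,20,0,0]
After op 3 (RCL M1): stack=[20] mem=[0,20,0,0]
After op 4 (push 1): stack=[20,1] mem=[0,20,0,0]
After op 5 (RCL M1): stack=[20,1,20] mem=[0,20,0,0]
After op 6 (swap): stack=[20,20,1] mem=[0,20,0,0]
After op 7 (swap): stack=[20,1,20] mem=[0,20,0,0]
After op 8 (swap): stack=[20,20,1] mem=[0,20,0,0]
After op 9 (push 4): stack=[20,20,1,4] mem=[0,20,0,0]
After op 10 (*): stack=[20,20,4] mem=[0,20,0,0]
After op 11 (+): stack=[20,24] mem=[0,20,0,0]
After op 12 (pop): stack=[20] mem=[0,20,0,0]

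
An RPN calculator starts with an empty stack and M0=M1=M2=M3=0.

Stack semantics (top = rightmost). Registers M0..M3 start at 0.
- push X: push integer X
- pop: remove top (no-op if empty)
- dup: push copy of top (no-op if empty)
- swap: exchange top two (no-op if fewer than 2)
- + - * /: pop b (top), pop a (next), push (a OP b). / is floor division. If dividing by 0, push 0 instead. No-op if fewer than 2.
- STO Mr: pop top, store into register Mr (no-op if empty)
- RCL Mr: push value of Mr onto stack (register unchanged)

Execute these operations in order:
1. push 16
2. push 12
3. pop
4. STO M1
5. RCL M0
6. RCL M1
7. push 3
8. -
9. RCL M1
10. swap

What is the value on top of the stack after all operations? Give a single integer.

After op 1 (push 16): stack=[16] mem=[0,0,0,0]
After op 2 (push 12): stack=[16,12] mem=[0,0,0,0]
After op 3 (pop): stack=[16] mem=[0,0,0,0]
After op 4 (STO M1): stack=[empty] mem=[0,16,0,0]
After op 5 (RCL M0): stack=[0] mem=[0,16,0,0]
After op 6 (RCL M1): stack=[0,16] mem=[0,16,0,0]
After op 7 (push 3): stack=[0,16,3] mem=[0,16,0,0]
After op 8 (-): stack=[0,13] mem=[0,16,0,0]
After op 9 (RCL M1): stack=[0,13,16] mem=[0,16,0,0]
After op 10 (swap): stack=[0,16,13] mem=[0,16,0,0]

Answer: 13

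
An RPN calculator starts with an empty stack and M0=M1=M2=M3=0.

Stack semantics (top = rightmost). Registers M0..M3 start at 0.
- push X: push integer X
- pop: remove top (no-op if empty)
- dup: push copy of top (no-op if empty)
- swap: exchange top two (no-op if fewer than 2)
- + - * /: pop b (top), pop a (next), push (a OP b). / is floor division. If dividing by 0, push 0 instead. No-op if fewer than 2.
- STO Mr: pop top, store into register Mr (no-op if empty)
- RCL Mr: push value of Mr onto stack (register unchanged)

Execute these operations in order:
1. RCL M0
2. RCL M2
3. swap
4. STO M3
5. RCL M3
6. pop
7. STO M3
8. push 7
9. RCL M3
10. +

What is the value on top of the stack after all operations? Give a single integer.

Answer: 7

Derivation:
After op 1 (RCL M0): stack=[0] mem=[0,0,0,0]
After op 2 (RCL M2): stack=[0,0] mem=[0,0,0,0]
After op 3 (swap): stack=[0,0] mem=[0,0,0,0]
After op 4 (STO M3): stack=[0] mem=[0,0,0,0]
After op 5 (RCL M3): stack=[0,0] mem=[0,0,0,0]
After op 6 (pop): stack=[0] mem=[0,0,0,0]
After op 7 (STO M3): stack=[empty] mem=[0,0,0,0]
After op 8 (push 7): stack=[7] mem=[0,0,0,0]
After op 9 (RCL M3): stack=[7,0] mem=[0,0,0,0]
After op 10 (+): stack=[7] mem=[0,0,0,0]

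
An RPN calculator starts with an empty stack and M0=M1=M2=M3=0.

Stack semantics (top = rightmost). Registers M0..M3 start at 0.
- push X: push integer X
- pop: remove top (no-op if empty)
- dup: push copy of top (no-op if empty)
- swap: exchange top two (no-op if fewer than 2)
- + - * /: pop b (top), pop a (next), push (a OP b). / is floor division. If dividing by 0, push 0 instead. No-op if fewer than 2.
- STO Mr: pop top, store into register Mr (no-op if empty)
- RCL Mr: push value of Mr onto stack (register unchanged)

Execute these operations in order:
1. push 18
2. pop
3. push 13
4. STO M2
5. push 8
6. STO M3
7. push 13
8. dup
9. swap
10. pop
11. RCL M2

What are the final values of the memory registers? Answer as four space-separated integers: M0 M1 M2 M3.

After op 1 (push 18): stack=[18] mem=[0,0,0,0]
After op 2 (pop): stack=[empty] mem=[0,0,0,0]
After op 3 (push 13): stack=[13] mem=[0,0,0,0]
After op 4 (STO M2): stack=[empty] mem=[0,0,13,0]
After op 5 (push 8): stack=[8] mem=[0,0,13,0]
After op 6 (STO M3): stack=[empty] mem=[0,0,13,8]
After op 7 (push 13): stack=[13] mem=[0,0,13,8]
After op 8 (dup): stack=[13,13] mem=[0,0,13,8]
After op 9 (swap): stack=[13,13] mem=[0,0,13,8]
After op 10 (pop): stack=[13] mem=[0,0,13,8]
After op 11 (RCL M2): stack=[13,13] mem=[0,0,13,8]

Answer: 0 0 13 8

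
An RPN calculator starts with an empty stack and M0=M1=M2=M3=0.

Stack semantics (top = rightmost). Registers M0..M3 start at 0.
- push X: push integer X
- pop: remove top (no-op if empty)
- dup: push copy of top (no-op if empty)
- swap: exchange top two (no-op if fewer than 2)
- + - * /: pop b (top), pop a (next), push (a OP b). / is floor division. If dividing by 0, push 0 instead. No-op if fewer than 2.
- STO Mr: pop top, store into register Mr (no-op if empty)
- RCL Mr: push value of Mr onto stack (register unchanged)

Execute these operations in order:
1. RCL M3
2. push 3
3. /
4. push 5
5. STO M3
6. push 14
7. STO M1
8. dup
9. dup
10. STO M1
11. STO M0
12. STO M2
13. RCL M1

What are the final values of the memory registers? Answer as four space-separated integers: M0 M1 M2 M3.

Answer: 0 0 0 5

Derivation:
After op 1 (RCL M3): stack=[0] mem=[0,0,0,0]
After op 2 (push 3): stack=[0,3] mem=[0,0,0,0]
After op 3 (/): stack=[0] mem=[0,0,0,0]
After op 4 (push 5): stack=[0,5] mem=[0,0,0,0]
After op 5 (STO M3): stack=[0] mem=[0,0,0,5]
After op 6 (push 14): stack=[0,14] mem=[0,0,0,5]
After op 7 (STO M1): stack=[0] mem=[0,14,0,5]
After op 8 (dup): stack=[0,0] mem=[0,14,0,5]
After op 9 (dup): stack=[0,0,0] mem=[0,14,0,5]
After op 10 (STO M1): stack=[0,0] mem=[0,0,0,5]
After op 11 (STO M0): stack=[0] mem=[0,0,0,5]
After op 12 (STO M2): stack=[empty] mem=[0,0,0,5]
After op 13 (RCL M1): stack=[0] mem=[0,0,0,5]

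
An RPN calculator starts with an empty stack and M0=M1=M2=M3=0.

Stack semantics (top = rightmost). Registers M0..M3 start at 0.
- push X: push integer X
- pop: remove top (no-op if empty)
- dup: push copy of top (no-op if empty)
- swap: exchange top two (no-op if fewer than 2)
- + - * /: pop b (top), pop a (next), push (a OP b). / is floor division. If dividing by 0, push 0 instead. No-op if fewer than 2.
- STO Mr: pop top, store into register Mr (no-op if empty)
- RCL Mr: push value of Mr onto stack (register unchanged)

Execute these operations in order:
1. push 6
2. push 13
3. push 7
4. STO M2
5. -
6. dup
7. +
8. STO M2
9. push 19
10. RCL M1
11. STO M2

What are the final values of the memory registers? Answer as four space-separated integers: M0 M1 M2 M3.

After op 1 (push 6): stack=[6] mem=[0,0,0,0]
After op 2 (push 13): stack=[6,13] mem=[0,0,0,0]
After op 3 (push 7): stack=[6,13,7] mem=[0,0,0,0]
After op 4 (STO M2): stack=[6,13] mem=[0,0,7,0]
After op 5 (-): stack=[-7] mem=[0,0,7,0]
After op 6 (dup): stack=[-7,-7] mem=[0,0,7,0]
After op 7 (+): stack=[-14] mem=[0,0,7,0]
After op 8 (STO M2): stack=[empty] mem=[0,0,-14,0]
After op 9 (push 19): stack=[19] mem=[0,0,-14,0]
After op 10 (RCL M1): stack=[19,0] mem=[0,0,-14,0]
After op 11 (STO M2): stack=[19] mem=[0,0,0,0]

Answer: 0 0 0 0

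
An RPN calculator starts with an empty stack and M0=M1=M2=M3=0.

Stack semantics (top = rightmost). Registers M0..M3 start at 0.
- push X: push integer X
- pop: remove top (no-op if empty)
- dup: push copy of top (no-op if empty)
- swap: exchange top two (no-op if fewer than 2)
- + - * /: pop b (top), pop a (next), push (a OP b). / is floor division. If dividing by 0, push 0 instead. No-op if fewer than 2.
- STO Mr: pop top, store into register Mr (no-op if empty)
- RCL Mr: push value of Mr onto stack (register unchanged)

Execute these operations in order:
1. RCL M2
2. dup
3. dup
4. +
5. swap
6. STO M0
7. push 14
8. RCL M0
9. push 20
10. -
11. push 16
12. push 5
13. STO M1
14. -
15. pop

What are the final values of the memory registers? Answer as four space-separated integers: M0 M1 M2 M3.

After op 1 (RCL M2): stack=[0] mem=[0,0,0,0]
After op 2 (dup): stack=[0,0] mem=[0,0,0,0]
After op 3 (dup): stack=[0,0,0] mem=[0,0,0,0]
After op 4 (+): stack=[0,0] mem=[0,0,0,0]
After op 5 (swap): stack=[0,0] mem=[0,0,0,0]
After op 6 (STO M0): stack=[0] mem=[0,0,0,0]
After op 7 (push 14): stack=[0,14] mem=[0,0,0,0]
After op 8 (RCL M0): stack=[0,14,0] mem=[0,0,0,0]
After op 9 (push 20): stack=[0,14,0,20] mem=[0,0,0,0]
After op 10 (-): stack=[0,14,-20] mem=[0,0,0,0]
After op 11 (push 16): stack=[0,14,-20,16] mem=[0,0,0,0]
After op 12 (push 5): stack=[0,14,-20,16,5] mem=[0,0,0,0]
After op 13 (STO M1): stack=[0,14,-20,16] mem=[0,5,0,0]
After op 14 (-): stack=[0,14,-36] mem=[0,5,0,0]
After op 15 (pop): stack=[0,14] mem=[0,5,0,0]

Answer: 0 5 0 0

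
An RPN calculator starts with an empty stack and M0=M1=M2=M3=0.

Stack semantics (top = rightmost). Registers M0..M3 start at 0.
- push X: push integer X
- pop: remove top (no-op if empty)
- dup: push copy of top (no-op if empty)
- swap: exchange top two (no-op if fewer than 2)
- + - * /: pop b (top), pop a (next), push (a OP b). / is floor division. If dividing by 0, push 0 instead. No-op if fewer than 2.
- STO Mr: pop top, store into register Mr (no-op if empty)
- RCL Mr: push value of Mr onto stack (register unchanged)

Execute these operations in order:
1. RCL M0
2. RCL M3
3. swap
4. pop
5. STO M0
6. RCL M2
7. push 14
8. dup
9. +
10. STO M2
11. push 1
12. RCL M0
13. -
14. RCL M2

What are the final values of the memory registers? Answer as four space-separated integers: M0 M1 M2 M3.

After op 1 (RCL M0): stack=[0] mem=[0,0,0,0]
After op 2 (RCL M3): stack=[0,0] mem=[0,0,0,0]
After op 3 (swap): stack=[0,0] mem=[0,0,0,0]
After op 4 (pop): stack=[0] mem=[0,0,0,0]
After op 5 (STO M0): stack=[empty] mem=[0,0,0,0]
After op 6 (RCL M2): stack=[0] mem=[0,0,0,0]
After op 7 (push 14): stack=[0,14] mem=[0,0,0,0]
After op 8 (dup): stack=[0,14,14] mem=[0,0,0,0]
After op 9 (+): stack=[0,28] mem=[0,0,0,0]
After op 10 (STO M2): stack=[0] mem=[0,0,28,0]
After op 11 (push 1): stack=[0,1] mem=[0,0,28,0]
After op 12 (RCL M0): stack=[0,1,0] mem=[0,0,28,0]
After op 13 (-): stack=[0,1] mem=[0,0,28,0]
After op 14 (RCL M2): stack=[0,1,28] mem=[0,0,28,0]

Answer: 0 0 28 0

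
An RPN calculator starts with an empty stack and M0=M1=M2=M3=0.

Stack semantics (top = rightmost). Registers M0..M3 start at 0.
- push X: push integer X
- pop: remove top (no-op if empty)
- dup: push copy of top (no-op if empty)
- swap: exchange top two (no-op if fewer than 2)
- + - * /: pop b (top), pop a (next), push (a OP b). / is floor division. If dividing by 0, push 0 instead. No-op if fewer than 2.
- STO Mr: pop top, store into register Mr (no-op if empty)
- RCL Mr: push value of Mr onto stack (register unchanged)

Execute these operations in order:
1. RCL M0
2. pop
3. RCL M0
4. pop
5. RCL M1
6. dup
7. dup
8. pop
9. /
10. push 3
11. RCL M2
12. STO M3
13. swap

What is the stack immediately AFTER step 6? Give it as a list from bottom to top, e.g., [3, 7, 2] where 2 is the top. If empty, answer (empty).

After op 1 (RCL M0): stack=[0] mem=[0,0,0,0]
After op 2 (pop): stack=[empty] mem=[0,0,0,0]
After op 3 (RCL M0): stack=[0] mem=[0,0,0,0]
After op 4 (pop): stack=[empty] mem=[0,0,0,0]
After op 5 (RCL M1): stack=[0] mem=[0,0,0,0]
After op 6 (dup): stack=[0,0] mem=[0,0,0,0]

[0, 0]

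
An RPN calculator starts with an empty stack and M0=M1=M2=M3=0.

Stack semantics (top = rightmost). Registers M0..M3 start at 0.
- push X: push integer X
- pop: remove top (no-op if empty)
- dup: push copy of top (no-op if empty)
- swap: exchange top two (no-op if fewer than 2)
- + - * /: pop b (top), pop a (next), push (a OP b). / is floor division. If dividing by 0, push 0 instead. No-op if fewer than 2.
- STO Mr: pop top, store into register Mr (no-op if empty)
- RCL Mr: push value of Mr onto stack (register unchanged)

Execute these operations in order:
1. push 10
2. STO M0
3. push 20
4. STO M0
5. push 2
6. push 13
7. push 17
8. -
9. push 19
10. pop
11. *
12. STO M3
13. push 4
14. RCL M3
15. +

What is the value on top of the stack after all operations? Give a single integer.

Answer: -4

Derivation:
After op 1 (push 10): stack=[10] mem=[0,0,0,0]
After op 2 (STO M0): stack=[empty] mem=[10,0,0,0]
After op 3 (push 20): stack=[20] mem=[10,0,0,0]
After op 4 (STO M0): stack=[empty] mem=[20,0,0,0]
After op 5 (push 2): stack=[2] mem=[20,0,0,0]
After op 6 (push 13): stack=[2,13] mem=[20,0,0,0]
After op 7 (push 17): stack=[2,13,17] mem=[20,0,0,0]
After op 8 (-): stack=[2,-4] mem=[20,0,0,0]
After op 9 (push 19): stack=[2,-4,19] mem=[20,0,0,0]
After op 10 (pop): stack=[2,-4] mem=[20,0,0,0]
After op 11 (*): stack=[-8] mem=[20,0,0,0]
After op 12 (STO M3): stack=[empty] mem=[20,0,0,-8]
After op 13 (push 4): stack=[4] mem=[20,0,0,-8]
After op 14 (RCL M3): stack=[4,-8] mem=[20,0,0,-8]
After op 15 (+): stack=[-4] mem=[20,0,0,-8]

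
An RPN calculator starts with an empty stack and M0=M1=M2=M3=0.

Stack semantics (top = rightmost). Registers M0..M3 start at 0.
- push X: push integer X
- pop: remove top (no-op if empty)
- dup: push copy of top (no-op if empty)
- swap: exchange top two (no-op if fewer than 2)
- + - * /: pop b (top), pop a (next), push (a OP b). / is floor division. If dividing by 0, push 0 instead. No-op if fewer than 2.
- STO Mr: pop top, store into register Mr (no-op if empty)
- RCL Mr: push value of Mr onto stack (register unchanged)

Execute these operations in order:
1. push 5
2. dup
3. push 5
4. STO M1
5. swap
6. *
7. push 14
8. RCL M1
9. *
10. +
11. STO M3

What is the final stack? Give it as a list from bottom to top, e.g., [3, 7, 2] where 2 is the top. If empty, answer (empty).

Answer: (empty)

Derivation:
After op 1 (push 5): stack=[5] mem=[0,0,0,0]
After op 2 (dup): stack=[5,5] mem=[0,0,0,0]
After op 3 (push 5): stack=[5,5,5] mem=[0,0,0,0]
After op 4 (STO M1): stack=[5,5] mem=[0,5,0,0]
After op 5 (swap): stack=[5,5] mem=[0,5,0,0]
After op 6 (*): stack=[25] mem=[0,5,0,0]
After op 7 (push 14): stack=[25,14] mem=[0,5,0,0]
After op 8 (RCL M1): stack=[25,14,5] mem=[0,5,0,0]
After op 9 (*): stack=[25,70] mem=[0,5,0,0]
After op 10 (+): stack=[95] mem=[0,5,0,0]
After op 11 (STO M3): stack=[empty] mem=[0,5,0,95]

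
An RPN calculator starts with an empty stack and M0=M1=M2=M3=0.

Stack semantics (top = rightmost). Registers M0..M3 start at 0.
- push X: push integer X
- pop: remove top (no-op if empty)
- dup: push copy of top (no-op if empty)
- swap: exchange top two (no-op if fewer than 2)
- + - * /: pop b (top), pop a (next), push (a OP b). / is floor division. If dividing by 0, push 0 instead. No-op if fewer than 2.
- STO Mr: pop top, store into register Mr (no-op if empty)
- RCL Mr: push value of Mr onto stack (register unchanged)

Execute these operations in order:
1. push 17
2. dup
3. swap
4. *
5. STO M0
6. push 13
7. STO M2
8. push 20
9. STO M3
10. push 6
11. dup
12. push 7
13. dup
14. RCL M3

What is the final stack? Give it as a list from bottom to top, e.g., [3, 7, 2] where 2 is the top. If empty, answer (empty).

After op 1 (push 17): stack=[17] mem=[0,0,0,0]
After op 2 (dup): stack=[17,17] mem=[0,0,0,0]
After op 3 (swap): stack=[17,17] mem=[0,0,0,0]
After op 4 (*): stack=[289] mem=[0,0,0,0]
After op 5 (STO M0): stack=[empty] mem=[289,0,0,0]
After op 6 (push 13): stack=[13] mem=[289,0,0,0]
After op 7 (STO M2): stack=[empty] mem=[289,0,13,0]
After op 8 (push 20): stack=[20] mem=[289,0,13,0]
After op 9 (STO M3): stack=[empty] mem=[289,0,13,20]
After op 10 (push 6): stack=[6] mem=[289,0,13,20]
After op 11 (dup): stack=[6,6] mem=[289,0,13,20]
After op 12 (push 7): stack=[6,6,7] mem=[289,0,13,20]
After op 13 (dup): stack=[6,6,7,7] mem=[289,0,13,20]
After op 14 (RCL M3): stack=[6,6,7,7,20] mem=[289,0,13,20]

Answer: [6, 6, 7, 7, 20]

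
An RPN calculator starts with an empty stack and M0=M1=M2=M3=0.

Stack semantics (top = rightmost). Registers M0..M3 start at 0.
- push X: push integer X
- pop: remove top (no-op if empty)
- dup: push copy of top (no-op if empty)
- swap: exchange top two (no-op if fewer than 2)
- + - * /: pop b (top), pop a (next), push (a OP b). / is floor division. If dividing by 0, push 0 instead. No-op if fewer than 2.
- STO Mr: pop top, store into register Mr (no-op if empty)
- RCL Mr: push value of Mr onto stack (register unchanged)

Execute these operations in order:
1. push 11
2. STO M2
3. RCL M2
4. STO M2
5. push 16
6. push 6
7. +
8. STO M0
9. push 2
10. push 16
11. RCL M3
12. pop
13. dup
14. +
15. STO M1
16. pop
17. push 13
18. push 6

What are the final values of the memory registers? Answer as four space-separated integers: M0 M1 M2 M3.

Answer: 22 32 11 0

Derivation:
After op 1 (push 11): stack=[11] mem=[0,0,0,0]
After op 2 (STO M2): stack=[empty] mem=[0,0,11,0]
After op 3 (RCL M2): stack=[11] mem=[0,0,11,0]
After op 4 (STO M2): stack=[empty] mem=[0,0,11,0]
After op 5 (push 16): stack=[16] mem=[0,0,11,0]
After op 6 (push 6): stack=[16,6] mem=[0,0,11,0]
After op 7 (+): stack=[22] mem=[0,0,11,0]
After op 8 (STO M0): stack=[empty] mem=[22,0,11,0]
After op 9 (push 2): stack=[2] mem=[22,0,11,0]
After op 10 (push 16): stack=[2,16] mem=[22,0,11,0]
After op 11 (RCL M3): stack=[2,16,0] mem=[22,0,11,0]
After op 12 (pop): stack=[2,16] mem=[22,0,11,0]
After op 13 (dup): stack=[2,16,16] mem=[22,0,11,0]
After op 14 (+): stack=[2,32] mem=[22,0,11,0]
After op 15 (STO M1): stack=[2] mem=[22,32,11,0]
After op 16 (pop): stack=[empty] mem=[22,32,11,0]
After op 17 (push 13): stack=[13] mem=[22,32,11,0]
After op 18 (push 6): stack=[13,6] mem=[22,32,11,0]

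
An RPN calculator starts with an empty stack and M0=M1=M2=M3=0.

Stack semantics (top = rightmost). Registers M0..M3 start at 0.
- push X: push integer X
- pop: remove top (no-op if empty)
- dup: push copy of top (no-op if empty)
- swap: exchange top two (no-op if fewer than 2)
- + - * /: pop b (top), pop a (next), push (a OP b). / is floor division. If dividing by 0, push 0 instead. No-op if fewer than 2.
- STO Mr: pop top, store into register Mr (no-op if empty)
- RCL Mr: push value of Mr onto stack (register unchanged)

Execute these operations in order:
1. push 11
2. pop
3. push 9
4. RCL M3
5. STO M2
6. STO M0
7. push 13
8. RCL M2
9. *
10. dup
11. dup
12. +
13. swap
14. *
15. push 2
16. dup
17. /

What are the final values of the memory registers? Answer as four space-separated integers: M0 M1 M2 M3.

After op 1 (push 11): stack=[11] mem=[0,0,0,0]
After op 2 (pop): stack=[empty] mem=[0,0,0,0]
After op 3 (push 9): stack=[9] mem=[0,0,0,0]
After op 4 (RCL M3): stack=[9,0] mem=[0,0,0,0]
After op 5 (STO M2): stack=[9] mem=[0,0,0,0]
After op 6 (STO M0): stack=[empty] mem=[9,0,0,0]
After op 7 (push 13): stack=[13] mem=[9,0,0,0]
After op 8 (RCL M2): stack=[13,0] mem=[9,0,0,0]
After op 9 (*): stack=[0] mem=[9,0,0,0]
After op 10 (dup): stack=[0,0] mem=[9,0,0,0]
After op 11 (dup): stack=[0,0,0] mem=[9,0,0,0]
After op 12 (+): stack=[0,0] mem=[9,0,0,0]
After op 13 (swap): stack=[0,0] mem=[9,0,0,0]
After op 14 (*): stack=[0] mem=[9,0,0,0]
After op 15 (push 2): stack=[0,2] mem=[9,0,0,0]
After op 16 (dup): stack=[0,2,2] mem=[9,0,0,0]
After op 17 (/): stack=[0,1] mem=[9,0,0,0]

Answer: 9 0 0 0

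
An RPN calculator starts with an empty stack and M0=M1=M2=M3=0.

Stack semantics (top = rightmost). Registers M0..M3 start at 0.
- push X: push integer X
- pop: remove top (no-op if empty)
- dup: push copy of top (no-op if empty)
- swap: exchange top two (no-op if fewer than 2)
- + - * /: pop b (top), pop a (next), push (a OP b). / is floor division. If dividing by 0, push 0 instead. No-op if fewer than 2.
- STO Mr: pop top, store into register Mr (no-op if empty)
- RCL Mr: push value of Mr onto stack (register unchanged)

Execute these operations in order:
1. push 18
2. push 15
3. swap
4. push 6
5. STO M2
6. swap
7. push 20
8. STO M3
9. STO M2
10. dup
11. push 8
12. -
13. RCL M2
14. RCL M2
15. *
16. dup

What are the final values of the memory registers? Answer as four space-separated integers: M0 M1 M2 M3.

After op 1 (push 18): stack=[18] mem=[0,0,0,0]
After op 2 (push 15): stack=[18,15] mem=[0,0,0,0]
After op 3 (swap): stack=[15,18] mem=[0,0,0,0]
After op 4 (push 6): stack=[15,18,6] mem=[0,0,0,0]
After op 5 (STO M2): stack=[15,18] mem=[0,0,6,0]
After op 6 (swap): stack=[18,15] mem=[0,0,6,0]
After op 7 (push 20): stack=[18,15,20] mem=[0,0,6,0]
After op 8 (STO M3): stack=[18,15] mem=[0,0,6,20]
After op 9 (STO M2): stack=[18] mem=[0,0,15,20]
After op 10 (dup): stack=[18,18] mem=[0,0,15,20]
After op 11 (push 8): stack=[18,18,8] mem=[0,0,15,20]
After op 12 (-): stack=[18,10] mem=[0,0,15,20]
After op 13 (RCL M2): stack=[18,10,15] mem=[0,0,15,20]
After op 14 (RCL M2): stack=[18,10,15,15] mem=[0,0,15,20]
After op 15 (*): stack=[18,10,225] mem=[0,0,15,20]
After op 16 (dup): stack=[18,10,225,225] mem=[0,0,15,20]

Answer: 0 0 15 20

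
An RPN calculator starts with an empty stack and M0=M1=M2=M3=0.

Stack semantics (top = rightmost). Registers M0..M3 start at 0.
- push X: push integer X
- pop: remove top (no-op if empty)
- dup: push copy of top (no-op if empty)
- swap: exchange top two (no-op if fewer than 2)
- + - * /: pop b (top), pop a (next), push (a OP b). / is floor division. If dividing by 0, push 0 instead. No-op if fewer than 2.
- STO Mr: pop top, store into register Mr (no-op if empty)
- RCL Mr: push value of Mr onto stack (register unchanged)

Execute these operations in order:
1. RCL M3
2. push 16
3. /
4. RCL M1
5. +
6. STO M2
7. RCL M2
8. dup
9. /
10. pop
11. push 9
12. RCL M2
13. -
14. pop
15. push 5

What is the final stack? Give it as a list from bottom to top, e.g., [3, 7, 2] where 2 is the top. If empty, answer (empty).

After op 1 (RCL M3): stack=[0] mem=[0,0,0,0]
After op 2 (push 16): stack=[0,16] mem=[0,0,0,0]
After op 3 (/): stack=[0] mem=[0,0,0,0]
After op 4 (RCL M1): stack=[0,0] mem=[0,0,0,0]
After op 5 (+): stack=[0] mem=[0,0,0,0]
After op 6 (STO M2): stack=[empty] mem=[0,0,0,0]
After op 7 (RCL M2): stack=[0] mem=[0,0,0,0]
After op 8 (dup): stack=[0,0] mem=[0,0,0,0]
After op 9 (/): stack=[0] mem=[0,0,0,0]
After op 10 (pop): stack=[empty] mem=[0,0,0,0]
After op 11 (push 9): stack=[9] mem=[0,0,0,0]
After op 12 (RCL M2): stack=[9,0] mem=[0,0,0,0]
After op 13 (-): stack=[9] mem=[0,0,0,0]
After op 14 (pop): stack=[empty] mem=[0,0,0,0]
After op 15 (push 5): stack=[5] mem=[0,0,0,0]

Answer: [5]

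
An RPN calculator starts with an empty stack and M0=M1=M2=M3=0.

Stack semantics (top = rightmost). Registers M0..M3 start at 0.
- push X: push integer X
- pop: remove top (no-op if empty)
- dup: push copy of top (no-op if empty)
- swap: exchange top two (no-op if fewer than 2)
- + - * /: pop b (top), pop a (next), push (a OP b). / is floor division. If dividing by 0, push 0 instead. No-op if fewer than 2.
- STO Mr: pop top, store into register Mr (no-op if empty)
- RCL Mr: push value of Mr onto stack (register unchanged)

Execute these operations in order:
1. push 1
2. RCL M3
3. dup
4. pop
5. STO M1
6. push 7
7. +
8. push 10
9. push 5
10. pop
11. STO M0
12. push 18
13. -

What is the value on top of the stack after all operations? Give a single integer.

Answer: -10

Derivation:
After op 1 (push 1): stack=[1] mem=[0,0,0,0]
After op 2 (RCL M3): stack=[1,0] mem=[0,0,0,0]
After op 3 (dup): stack=[1,0,0] mem=[0,0,0,0]
After op 4 (pop): stack=[1,0] mem=[0,0,0,0]
After op 5 (STO M1): stack=[1] mem=[0,0,0,0]
After op 6 (push 7): stack=[1,7] mem=[0,0,0,0]
After op 7 (+): stack=[8] mem=[0,0,0,0]
After op 8 (push 10): stack=[8,10] mem=[0,0,0,0]
After op 9 (push 5): stack=[8,10,5] mem=[0,0,0,0]
After op 10 (pop): stack=[8,10] mem=[0,0,0,0]
After op 11 (STO M0): stack=[8] mem=[10,0,0,0]
After op 12 (push 18): stack=[8,18] mem=[10,0,0,0]
After op 13 (-): stack=[-10] mem=[10,0,0,0]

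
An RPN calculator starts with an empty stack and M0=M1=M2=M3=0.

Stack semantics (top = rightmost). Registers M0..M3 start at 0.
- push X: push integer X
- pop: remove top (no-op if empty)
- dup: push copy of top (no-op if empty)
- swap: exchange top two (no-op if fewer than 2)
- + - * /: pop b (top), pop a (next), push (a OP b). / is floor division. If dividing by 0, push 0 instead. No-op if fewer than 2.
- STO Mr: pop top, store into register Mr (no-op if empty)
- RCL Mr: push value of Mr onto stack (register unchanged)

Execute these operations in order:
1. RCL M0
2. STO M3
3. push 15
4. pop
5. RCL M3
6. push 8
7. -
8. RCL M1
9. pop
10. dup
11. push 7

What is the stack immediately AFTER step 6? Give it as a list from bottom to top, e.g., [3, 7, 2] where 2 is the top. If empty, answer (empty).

After op 1 (RCL M0): stack=[0] mem=[0,0,0,0]
After op 2 (STO M3): stack=[empty] mem=[0,0,0,0]
After op 3 (push 15): stack=[15] mem=[0,0,0,0]
After op 4 (pop): stack=[empty] mem=[0,0,0,0]
After op 5 (RCL M3): stack=[0] mem=[0,0,0,0]
After op 6 (push 8): stack=[0,8] mem=[0,0,0,0]

[0, 8]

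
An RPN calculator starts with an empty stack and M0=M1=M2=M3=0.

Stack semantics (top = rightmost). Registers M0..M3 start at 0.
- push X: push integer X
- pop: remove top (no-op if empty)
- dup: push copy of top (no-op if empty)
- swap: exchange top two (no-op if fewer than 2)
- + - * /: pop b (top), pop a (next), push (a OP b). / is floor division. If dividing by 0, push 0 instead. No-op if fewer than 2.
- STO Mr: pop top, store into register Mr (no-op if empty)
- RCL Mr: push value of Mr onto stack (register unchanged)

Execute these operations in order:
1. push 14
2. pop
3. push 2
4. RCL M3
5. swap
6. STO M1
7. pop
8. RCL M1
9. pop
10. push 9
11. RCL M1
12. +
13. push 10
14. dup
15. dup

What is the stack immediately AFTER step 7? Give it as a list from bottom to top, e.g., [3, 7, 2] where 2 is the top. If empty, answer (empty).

After op 1 (push 14): stack=[14] mem=[0,0,0,0]
After op 2 (pop): stack=[empty] mem=[0,0,0,0]
After op 3 (push 2): stack=[2] mem=[0,0,0,0]
After op 4 (RCL M3): stack=[2,0] mem=[0,0,0,0]
After op 5 (swap): stack=[0,2] mem=[0,0,0,0]
After op 6 (STO M1): stack=[0] mem=[0,2,0,0]
After op 7 (pop): stack=[empty] mem=[0,2,0,0]

(empty)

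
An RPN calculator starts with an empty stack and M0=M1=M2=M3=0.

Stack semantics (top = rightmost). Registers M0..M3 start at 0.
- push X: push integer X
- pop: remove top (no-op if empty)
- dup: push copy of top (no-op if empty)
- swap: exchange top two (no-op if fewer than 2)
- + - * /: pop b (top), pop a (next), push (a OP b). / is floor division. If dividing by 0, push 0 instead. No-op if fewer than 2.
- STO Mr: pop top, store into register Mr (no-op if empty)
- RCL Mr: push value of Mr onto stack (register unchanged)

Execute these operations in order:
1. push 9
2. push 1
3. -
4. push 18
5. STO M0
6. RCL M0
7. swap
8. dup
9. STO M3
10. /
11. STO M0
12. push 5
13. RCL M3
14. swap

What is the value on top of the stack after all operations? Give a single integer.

Answer: 5

Derivation:
After op 1 (push 9): stack=[9] mem=[0,0,0,0]
After op 2 (push 1): stack=[9,1] mem=[0,0,0,0]
After op 3 (-): stack=[8] mem=[0,0,0,0]
After op 4 (push 18): stack=[8,18] mem=[0,0,0,0]
After op 5 (STO M0): stack=[8] mem=[18,0,0,0]
After op 6 (RCL M0): stack=[8,18] mem=[18,0,0,0]
After op 7 (swap): stack=[18,8] mem=[18,0,0,0]
After op 8 (dup): stack=[18,8,8] mem=[18,0,0,0]
After op 9 (STO M3): stack=[18,8] mem=[18,0,0,8]
After op 10 (/): stack=[2] mem=[18,0,0,8]
After op 11 (STO M0): stack=[empty] mem=[2,0,0,8]
After op 12 (push 5): stack=[5] mem=[2,0,0,8]
After op 13 (RCL M3): stack=[5,8] mem=[2,0,0,8]
After op 14 (swap): stack=[8,5] mem=[2,0,0,8]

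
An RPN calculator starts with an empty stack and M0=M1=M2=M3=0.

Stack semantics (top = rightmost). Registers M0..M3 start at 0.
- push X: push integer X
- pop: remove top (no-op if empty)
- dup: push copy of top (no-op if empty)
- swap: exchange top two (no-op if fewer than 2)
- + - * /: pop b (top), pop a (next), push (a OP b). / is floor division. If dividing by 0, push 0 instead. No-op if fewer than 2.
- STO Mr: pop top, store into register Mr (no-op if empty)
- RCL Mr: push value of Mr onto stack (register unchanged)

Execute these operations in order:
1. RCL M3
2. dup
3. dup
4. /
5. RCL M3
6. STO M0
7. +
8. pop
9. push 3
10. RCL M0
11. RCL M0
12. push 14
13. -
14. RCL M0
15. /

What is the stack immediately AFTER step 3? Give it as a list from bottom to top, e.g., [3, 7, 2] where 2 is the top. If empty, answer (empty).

After op 1 (RCL M3): stack=[0] mem=[0,0,0,0]
After op 2 (dup): stack=[0,0] mem=[0,0,0,0]
After op 3 (dup): stack=[0,0,0] mem=[0,0,0,0]

[0, 0, 0]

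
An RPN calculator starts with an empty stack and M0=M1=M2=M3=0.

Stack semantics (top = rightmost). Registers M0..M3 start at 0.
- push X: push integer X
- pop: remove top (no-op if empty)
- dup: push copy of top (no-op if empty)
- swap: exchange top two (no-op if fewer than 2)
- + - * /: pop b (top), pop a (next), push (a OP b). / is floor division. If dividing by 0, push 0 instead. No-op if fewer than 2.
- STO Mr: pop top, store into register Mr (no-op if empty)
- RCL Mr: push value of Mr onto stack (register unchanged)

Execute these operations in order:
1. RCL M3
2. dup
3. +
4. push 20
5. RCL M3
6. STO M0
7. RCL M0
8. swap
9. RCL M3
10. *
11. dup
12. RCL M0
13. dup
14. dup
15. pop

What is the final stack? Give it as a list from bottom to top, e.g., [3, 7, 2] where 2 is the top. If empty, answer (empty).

Answer: [0, 0, 0, 0, 0, 0]

Derivation:
After op 1 (RCL M3): stack=[0] mem=[0,0,0,0]
After op 2 (dup): stack=[0,0] mem=[0,0,0,0]
After op 3 (+): stack=[0] mem=[0,0,0,0]
After op 4 (push 20): stack=[0,20] mem=[0,0,0,0]
After op 5 (RCL M3): stack=[0,20,0] mem=[0,0,0,0]
After op 6 (STO M0): stack=[0,20] mem=[0,0,0,0]
After op 7 (RCL M0): stack=[0,20,0] mem=[0,0,0,0]
After op 8 (swap): stack=[0,0,20] mem=[0,0,0,0]
After op 9 (RCL M3): stack=[0,0,20,0] mem=[0,0,0,0]
After op 10 (*): stack=[0,0,0] mem=[0,0,0,0]
After op 11 (dup): stack=[0,0,0,0] mem=[0,0,0,0]
After op 12 (RCL M0): stack=[0,0,0,0,0] mem=[0,0,0,0]
After op 13 (dup): stack=[0,0,0,0,0,0] mem=[0,0,0,0]
After op 14 (dup): stack=[0,0,0,0,0,0,0] mem=[0,0,0,0]
After op 15 (pop): stack=[0,0,0,0,0,0] mem=[0,0,0,0]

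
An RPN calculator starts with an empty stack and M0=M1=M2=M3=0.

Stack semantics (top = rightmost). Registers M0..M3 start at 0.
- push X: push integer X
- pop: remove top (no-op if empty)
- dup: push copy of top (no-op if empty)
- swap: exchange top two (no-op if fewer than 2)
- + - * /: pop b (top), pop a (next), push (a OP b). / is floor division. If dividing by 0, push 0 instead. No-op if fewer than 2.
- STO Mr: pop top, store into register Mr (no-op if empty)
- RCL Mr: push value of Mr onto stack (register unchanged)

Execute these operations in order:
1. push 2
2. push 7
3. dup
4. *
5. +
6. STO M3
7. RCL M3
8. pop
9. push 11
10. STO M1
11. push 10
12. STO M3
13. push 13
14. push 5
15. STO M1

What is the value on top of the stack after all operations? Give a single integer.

Answer: 13

Derivation:
After op 1 (push 2): stack=[2] mem=[0,0,0,0]
After op 2 (push 7): stack=[2,7] mem=[0,0,0,0]
After op 3 (dup): stack=[2,7,7] mem=[0,0,0,0]
After op 4 (*): stack=[2,49] mem=[0,0,0,0]
After op 5 (+): stack=[51] mem=[0,0,0,0]
After op 6 (STO M3): stack=[empty] mem=[0,0,0,51]
After op 7 (RCL M3): stack=[51] mem=[0,0,0,51]
After op 8 (pop): stack=[empty] mem=[0,0,0,51]
After op 9 (push 11): stack=[11] mem=[0,0,0,51]
After op 10 (STO M1): stack=[empty] mem=[0,11,0,51]
After op 11 (push 10): stack=[10] mem=[0,11,0,51]
After op 12 (STO M3): stack=[empty] mem=[0,11,0,10]
After op 13 (push 13): stack=[13] mem=[0,11,0,10]
After op 14 (push 5): stack=[13,5] mem=[0,11,0,10]
After op 15 (STO M1): stack=[13] mem=[0,5,0,10]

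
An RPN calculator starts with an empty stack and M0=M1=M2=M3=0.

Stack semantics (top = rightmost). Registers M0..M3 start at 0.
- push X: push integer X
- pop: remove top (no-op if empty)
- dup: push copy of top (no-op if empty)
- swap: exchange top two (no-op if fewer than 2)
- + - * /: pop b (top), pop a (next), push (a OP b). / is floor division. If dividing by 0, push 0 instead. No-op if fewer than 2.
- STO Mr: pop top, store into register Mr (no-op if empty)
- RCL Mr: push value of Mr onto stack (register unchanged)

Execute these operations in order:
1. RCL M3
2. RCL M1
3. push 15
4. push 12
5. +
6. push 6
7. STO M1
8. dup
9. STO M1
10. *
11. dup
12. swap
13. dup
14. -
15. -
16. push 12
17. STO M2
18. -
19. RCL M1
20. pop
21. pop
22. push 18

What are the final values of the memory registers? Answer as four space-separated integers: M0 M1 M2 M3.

After op 1 (RCL M3): stack=[0] mem=[0,0,0,0]
After op 2 (RCL M1): stack=[0,0] mem=[0,0,0,0]
After op 3 (push 15): stack=[0,0,15] mem=[0,0,0,0]
After op 4 (push 12): stack=[0,0,15,12] mem=[0,0,0,0]
After op 5 (+): stack=[0,0,27] mem=[0,0,0,0]
After op 6 (push 6): stack=[0,0,27,6] mem=[0,0,0,0]
After op 7 (STO M1): stack=[0,0,27] mem=[0,6,0,0]
After op 8 (dup): stack=[0,0,27,27] mem=[0,6,0,0]
After op 9 (STO M1): stack=[0,0,27] mem=[0,27,0,0]
After op 10 (*): stack=[0,0] mem=[0,27,0,0]
After op 11 (dup): stack=[0,0,0] mem=[0,27,0,0]
After op 12 (swap): stack=[0,0,0] mem=[0,27,0,0]
After op 13 (dup): stack=[0,0,0,0] mem=[0,27,0,0]
After op 14 (-): stack=[0,0,0] mem=[0,27,0,0]
After op 15 (-): stack=[0,0] mem=[0,27,0,0]
After op 16 (push 12): stack=[0,0,12] mem=[0,27,0,0]
After op 17 (STO M2): stack=[0,0] mem=[0,27,12,0]
After op 18 (-): stack=[0] mem=[0,27,12,0]
After op 19 (RCL M1): stack=[0,27] mem=[0,27,12,0]
After op 20 (pop): stack=[0] mem=[0,27,12,0]
After op 21 (pop): stack=[empty] mem=[0,27,12,0]
After op 22 (push 18): stack=[18] mem=[0,27,12,0]

Answer: 0 27 12 0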